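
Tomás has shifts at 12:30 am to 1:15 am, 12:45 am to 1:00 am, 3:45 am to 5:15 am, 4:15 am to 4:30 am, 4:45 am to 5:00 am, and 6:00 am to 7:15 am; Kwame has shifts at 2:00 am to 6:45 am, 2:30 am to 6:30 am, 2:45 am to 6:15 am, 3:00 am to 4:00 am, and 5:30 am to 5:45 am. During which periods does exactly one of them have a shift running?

12:30 am–1:15 am, 2:00 am–3:45 am, 5:15 am–6:00 am, 6:45 am–7:15 am

First set merges to 12:30 am–1:15 am, 3:45 am–5:15 am, 6:00 am–7:15 am.
Second set merges to 2:00 am–6:45 am.
Only in the first: 12:30 am–1:15 am, 6:45 am–7:15 am.
Only in the second: 2:00 am–3:45 am, 5:15 am–6:00 am.
Together these are the periods covered by exactly one.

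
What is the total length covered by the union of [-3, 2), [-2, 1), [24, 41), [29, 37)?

22

Merged: [-3, 2), [24, 41).
Lengths: 5 + 17 = 22.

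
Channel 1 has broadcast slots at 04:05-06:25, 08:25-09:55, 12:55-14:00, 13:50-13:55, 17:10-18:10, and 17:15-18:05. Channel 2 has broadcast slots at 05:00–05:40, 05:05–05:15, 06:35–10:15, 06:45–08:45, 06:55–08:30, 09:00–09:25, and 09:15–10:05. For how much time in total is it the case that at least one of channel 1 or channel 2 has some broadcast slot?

8 h 5 min

First set merges to 04:05–06:25, 08:25–09:55, 12:55–14:00, 17:10–18:10.
Second set merges to 05:00–05:40, 06:35–10:15.
A ∪ B = 04:05–06:25, 06:35–10:15, 12:55–14:00, 17:10–18:10.
Total: 2 h 20 min + 3 h 40 min + 1 h 5 min + 1 h = 8 h 5 min.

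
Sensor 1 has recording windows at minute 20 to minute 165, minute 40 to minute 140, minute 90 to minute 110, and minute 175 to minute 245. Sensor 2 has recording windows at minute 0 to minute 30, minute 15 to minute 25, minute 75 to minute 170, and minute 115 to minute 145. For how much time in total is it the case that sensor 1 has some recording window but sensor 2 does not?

115 minutes

Merge the first list: minute 20 to minute 165, minute 175 to minute 245.
Merge the second list: minute 0 to minute 30, minute 75 to minute 170.
A \ B = minute 30 to minute 75, minute 175 to minute 245.
Total: 45 minutes + 70 minutes = 115 minutes.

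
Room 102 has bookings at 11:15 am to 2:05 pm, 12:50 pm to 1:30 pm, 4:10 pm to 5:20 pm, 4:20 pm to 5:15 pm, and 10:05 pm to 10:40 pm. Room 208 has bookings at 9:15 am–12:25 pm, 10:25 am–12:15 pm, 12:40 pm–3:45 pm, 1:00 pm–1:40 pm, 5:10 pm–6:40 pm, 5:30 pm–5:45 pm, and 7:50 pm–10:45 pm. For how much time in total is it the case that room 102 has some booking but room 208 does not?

Merge the first list: 11:15 am–2:05 pm, 4:10 pm–5:20 pm, 10:05 pm–10:40 pm.
Merge the second list: 9:15 am–12:25 pm, 12:40 pm–3:45 pm, 5:10 pm–6:40 pm, 7:50 pm–10:45 pm.
A \ B = 12:25 pm–12:40 pm, 4:10 pm–5:10 pm.
Total: 15 min + 1 h = 1 h 15 min.

1 h 15 min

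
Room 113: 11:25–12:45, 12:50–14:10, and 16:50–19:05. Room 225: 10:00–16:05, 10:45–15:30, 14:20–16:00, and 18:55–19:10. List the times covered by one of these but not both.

10:00-11:25, 12:45-12:50, 14:10-16:05, 16:50-18:55, 19:05-19:10

B, merged: 10:00-16:05, 18:55-19:10.
A \ B = 16:50-18:55.
B \ A = 10:00-11:25, 12:45-12:50, 14:10-16:05, 19:05-19:10.
Union of the two gives the symmetric difference.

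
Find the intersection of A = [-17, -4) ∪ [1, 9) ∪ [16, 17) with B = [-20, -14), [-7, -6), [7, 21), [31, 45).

[-17, -14) ∪ [-7, -6) ∪ [7, 9) ∪ [16, 17)

[-17, -4) ∩ B → [-17, -14), [-7, -6).
[1, 9) ∩ B → [7, 9).
[16, 17) ∩ B → [16, 17).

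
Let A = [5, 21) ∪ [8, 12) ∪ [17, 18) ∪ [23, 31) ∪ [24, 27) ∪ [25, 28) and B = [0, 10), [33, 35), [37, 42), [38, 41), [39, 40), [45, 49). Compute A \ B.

First set merges to [5, 21), [23, 31).
Second set merges to [0, 10), [33, 35), [37, 42), [45, 49).
[5, 21) \ B = [10, 21).
[23, 31): nothing removed.

[10, 21) ∪ [23, 31)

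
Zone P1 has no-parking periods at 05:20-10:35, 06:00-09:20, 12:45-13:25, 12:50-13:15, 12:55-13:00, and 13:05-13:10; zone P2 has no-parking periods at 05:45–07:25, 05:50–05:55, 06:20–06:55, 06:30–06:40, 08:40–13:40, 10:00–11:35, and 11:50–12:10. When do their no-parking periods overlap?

Merge the first list: 05:20-10:35, 12:45-13:25.
Merge the second list: 05:45-07:25, 08:40-13:40.
05:20-10:35 ∩ B → 05:45-07:25, 08:40-10:35.
12:45-13:25 ∩ B → 12:45-13:25.

05:45-07:25, 08:40-10:35, 12:45-13:25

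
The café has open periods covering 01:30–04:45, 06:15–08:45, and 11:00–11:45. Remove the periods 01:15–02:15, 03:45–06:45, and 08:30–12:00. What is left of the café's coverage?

01:30–04:45 \ B = 02:15–03:45.
06:15–08:45 \ B = 06:45–08:30.
11:00–11:45: entirely removed.

02:15–03:45, 06:45–08:30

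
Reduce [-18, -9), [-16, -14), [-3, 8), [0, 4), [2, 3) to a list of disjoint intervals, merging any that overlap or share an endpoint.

[-18, -9) ∪ [-3, 8)

[-16, -14) overlaps/touches [-18, -9) → extend to [-18, -9).
[-3, 8) is disjoint → start new block.
[0, 4) overlaps/touches [-3, 8) → extend to [-3, 8).
[2, 3) overlaps/touches [-3, 8) → extend to [-3, 8).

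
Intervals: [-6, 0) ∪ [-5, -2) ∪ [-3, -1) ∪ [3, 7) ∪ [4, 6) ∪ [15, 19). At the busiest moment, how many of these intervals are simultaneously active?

3

Walk the sorted start/end points keeping a running depth.
The depth first hits 3 at -3.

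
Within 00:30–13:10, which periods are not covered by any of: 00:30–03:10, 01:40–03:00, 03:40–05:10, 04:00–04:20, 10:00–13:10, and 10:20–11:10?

03:10–03:40, 05:10–10:00

After merging, the occupied span is 00:30–03:10, 03:40–05:10, 10:00–13:10.
Gaps within 00:30–13:10: 03:10–03:40, 05:10–10:00.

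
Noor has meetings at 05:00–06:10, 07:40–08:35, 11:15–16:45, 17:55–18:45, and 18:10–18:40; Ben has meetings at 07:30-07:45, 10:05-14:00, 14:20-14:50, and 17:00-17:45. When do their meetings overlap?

A, merged: 05:00–06:10, 07:40–08:35, 11:15–16:45, 17:55–18:45.
05:00–06:10 meets no B interval.
07:40–08:35 ∩ B → 07:40–07:45.
11:15–16:45 ∩ B → 11:15–14:00, 14:20–14:50.
17:55–18:45 meets no B interval.

07:40–07:45, 11:15–14:00, 14:20–14:50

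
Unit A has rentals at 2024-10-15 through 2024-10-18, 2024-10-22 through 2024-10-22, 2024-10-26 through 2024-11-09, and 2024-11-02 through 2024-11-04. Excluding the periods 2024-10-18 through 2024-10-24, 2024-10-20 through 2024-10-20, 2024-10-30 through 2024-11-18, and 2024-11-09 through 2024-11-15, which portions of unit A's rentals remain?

First set merges to 2024-10-15 through 2024-10-18, 2024-10-22 through 2024-10-22, 2024-10-26 through 2024-11-09.
Second set merges to 2024-10-18 through 2024-10-24, 2024-10-30 through 2024-11-18.
2024-10-15 through 2024-10-18 minus B → 2024-10-15 through 2024-10-17.
2024-10-22 through 2024-10-22: fully covered by B → removed.
2024-10-26 through 2024-11-09 minus B → 2024-10-26 through 2024-10-29.

2024-10-15 through 2024-10-17, 2024-10-26 through 2024-10-29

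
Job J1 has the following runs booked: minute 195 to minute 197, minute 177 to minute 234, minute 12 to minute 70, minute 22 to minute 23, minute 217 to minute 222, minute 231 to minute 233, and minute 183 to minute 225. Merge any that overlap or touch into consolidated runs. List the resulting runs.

minute 12 to minute 70, minute 177 to minute 234

Sort by start: minute 12 to minute 70, minute 22 to minute 23, minute 177 to minute 234, minute 183 to minute 225, minute 195 to minute 197, minute 217 to minute 222, minute 231 to minute 233.
minute 22 to minute 23 overlaps/touches minute 12 to minute 70 → extend to minute 12 to minute 70.
minute 177 to minute 234 is disjoint → start new block.
minute 183 to minute 225 overlaps/touches minute 177 to minute 234 → extend to minute 177 to minute 234.
minute 195 to minute 197 overlaps/touches minute 177 to minute 234 → extend to minute 177 to minute 234.
minute 217 to minute 222 overlaps/touches minute 177 to minute 234 → extend to minute 177 to minute 234.
minute 231 to minute 233 overlaps/touches minute 177 to minute 234 → extend to minute 177 to minute 234.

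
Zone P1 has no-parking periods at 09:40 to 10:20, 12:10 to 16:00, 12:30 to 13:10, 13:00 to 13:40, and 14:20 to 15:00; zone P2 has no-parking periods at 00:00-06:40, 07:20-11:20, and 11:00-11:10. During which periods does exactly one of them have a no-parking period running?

A, merged: 09:40–10:20, 12:10–16:00.
B, merged: 00:00–06:40, 07:20–11:20.
Only in the first: 12:10–16:00.
Only in the second: 00:00–06:40, 07:20–09:40, 10:20–11:20.
Together these are the periods covered by exactly one.

00:00–06:40, 07:20–09:40, 10:20–11:20, 12:10–16:00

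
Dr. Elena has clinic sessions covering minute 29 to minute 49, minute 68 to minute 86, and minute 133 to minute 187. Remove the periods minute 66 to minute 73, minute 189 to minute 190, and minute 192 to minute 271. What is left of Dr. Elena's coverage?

minute 29 to minute 49: nothing removed.
minute 68 to minute 86 \ B = minute 73 to minute 86.
minute 133 to minute 187: nothing removed.

minute 29 to minute 49, minute 73 to minute 86, minute 133 to minute 187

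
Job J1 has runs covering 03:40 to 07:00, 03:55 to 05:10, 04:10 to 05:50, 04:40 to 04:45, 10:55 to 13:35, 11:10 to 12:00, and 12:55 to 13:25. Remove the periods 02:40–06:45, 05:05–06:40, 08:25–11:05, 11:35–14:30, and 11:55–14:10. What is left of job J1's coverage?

Merge the first list: 03:40–07:00, 10:55–13:35.
Merge the second list: 02:40–06:45, 08:25–11:05, 11:35–14:30.
03:40–07:00 \ B = 06:45–07:00.
10:55–13:35 \ B = 11:05–11:35.

06:45–07:00, 11:05–11:35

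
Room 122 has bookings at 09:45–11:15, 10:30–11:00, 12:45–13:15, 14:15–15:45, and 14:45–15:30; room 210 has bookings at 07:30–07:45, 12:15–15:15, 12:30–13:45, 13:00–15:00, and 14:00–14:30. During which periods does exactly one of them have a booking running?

First set merges to 09:45–11:15, 12:45–13:15, 14:15–15:45.
Second set merges to 07:30–07:45, 12:15–15:15.
A \ B = 09:45–11:15, 15:15–15:45.
B \ A = 07:30–07:45, 12:15–12:45, 13:15–14:15.
Union of the two gives the symmetric difference.

07:30–07:45, 09:45–11:15, 12:15–12:45, 13:15–14:15, 15:15–15:45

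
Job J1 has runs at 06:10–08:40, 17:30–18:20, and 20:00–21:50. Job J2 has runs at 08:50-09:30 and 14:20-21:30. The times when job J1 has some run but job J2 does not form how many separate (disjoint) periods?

2

A \ B = 06:10–08:40, 21:30–21:50.
That is 2 disjoint pieces.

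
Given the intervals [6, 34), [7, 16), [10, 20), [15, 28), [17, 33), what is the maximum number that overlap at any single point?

4

Walk the sorted start/end points keeping a running depth.
The depth first hits 4 at 15.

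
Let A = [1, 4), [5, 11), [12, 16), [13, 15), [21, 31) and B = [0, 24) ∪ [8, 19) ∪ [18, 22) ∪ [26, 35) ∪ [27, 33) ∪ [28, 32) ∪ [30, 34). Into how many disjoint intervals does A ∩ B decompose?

5

A, merged: [1, 4), [5, 11), [12, 16), [21, 31).
B, merged: [0, 24), [26, 35).
A ∩ B = [1, 4), [5, 11), [12, 16), [21, 24), [26, 31).
That is 5 disjoint pieces.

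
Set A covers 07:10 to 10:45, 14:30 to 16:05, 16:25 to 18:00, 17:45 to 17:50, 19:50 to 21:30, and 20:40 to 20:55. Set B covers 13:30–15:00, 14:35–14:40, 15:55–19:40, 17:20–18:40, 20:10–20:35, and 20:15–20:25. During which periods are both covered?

14:30–15:00, 15:55–16:05, 16:25–18:00, 20:10–20:35

First set merges to 07:10–10:45, 14:30–16:05, 16:25–18:00, 19:50–21:30.
Second set merges to 13:30–15:00, 15:55–19:40, 20:10–20:35.
07:10–10:45 meets no B interval.
14:30–16:05 ∩ B → 14:30–15:00, 15:55–16:05.
16:25–18:00 ∩ B → 16:25–18:00.
19:50–21:30 ∩ B → 20:10–20:35.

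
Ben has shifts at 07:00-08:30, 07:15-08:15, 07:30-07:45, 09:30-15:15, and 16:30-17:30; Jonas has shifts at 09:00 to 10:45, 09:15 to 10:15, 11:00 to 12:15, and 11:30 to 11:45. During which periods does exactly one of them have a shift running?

Merge the first list: 07:00–08:30, 09:30–15:15, 16:30–17:30.
Merge the second list: 09:00–10:45, 11:00–12:15.
Only in the first: 07:00–08:30, 10:45–11:00, 12:15–15:15, 16:30–17:30.
Only in the second: 09:00–09:30.
Together these are the periods covered by exactly one.

07:00–08:30, 09:00–09:30, 10:45–11:00, 12:15–15:15, 16:30–17:30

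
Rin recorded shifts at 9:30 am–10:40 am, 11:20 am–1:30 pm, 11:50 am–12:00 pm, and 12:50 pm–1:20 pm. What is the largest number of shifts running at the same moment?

Walk the sorted start/end points keeping a running depth.
The depth first hits 2 at 11:50 am.

2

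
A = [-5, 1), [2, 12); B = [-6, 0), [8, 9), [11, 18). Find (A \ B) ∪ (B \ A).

A \ B = [0, 1), [2, 8), [9, 11).
B \ A = [-6, -5), [12, 18).
Union of the two gives the symmetric difference.

[-6, -5) ∪ [0, 1) ∪ [2, 8) ∪ [9, 11) ∪ [12, 18)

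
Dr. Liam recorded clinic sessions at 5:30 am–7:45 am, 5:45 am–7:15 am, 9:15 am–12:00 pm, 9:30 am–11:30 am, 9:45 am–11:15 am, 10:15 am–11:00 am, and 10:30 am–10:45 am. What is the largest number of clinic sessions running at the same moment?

At 10:30 am, 5 of the intervals are simultaneously active.
No point has more.

5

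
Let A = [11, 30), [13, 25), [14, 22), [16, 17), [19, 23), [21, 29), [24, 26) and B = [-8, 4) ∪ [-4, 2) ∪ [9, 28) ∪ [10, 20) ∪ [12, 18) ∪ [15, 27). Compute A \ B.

Merge the first list: [11, 30).
Merge the second list: [-8, 4), [9, 28).
[11, 30) \ B = [28, 30).

[28, 30)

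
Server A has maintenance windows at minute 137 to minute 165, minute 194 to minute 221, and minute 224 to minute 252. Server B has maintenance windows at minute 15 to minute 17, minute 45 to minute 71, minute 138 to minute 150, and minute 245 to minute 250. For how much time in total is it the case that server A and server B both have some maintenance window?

17 minutes

A ∩ B = minute 138 to minute 150, minute 245 to minute 250.
Total: 12 minutes + 5 minutes = 17 minutes.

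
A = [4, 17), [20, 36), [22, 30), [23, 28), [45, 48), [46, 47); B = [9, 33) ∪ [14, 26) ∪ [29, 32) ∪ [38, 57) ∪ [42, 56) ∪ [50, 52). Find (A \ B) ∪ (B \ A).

Merge the first list: [4, 17), [20, 36), [45, 48).
Merge the second list: [9, 33), [38, 57).
A \ B = [4, 9), [33, 36).
B \ A = [17, 20), [38, 45), [48, 57).
Union of the two gives the symmetric difference.

[4, 9) ∪ [17, 20) ∪ [33, 36) ∪ [38, 45) ∪ [48, 57)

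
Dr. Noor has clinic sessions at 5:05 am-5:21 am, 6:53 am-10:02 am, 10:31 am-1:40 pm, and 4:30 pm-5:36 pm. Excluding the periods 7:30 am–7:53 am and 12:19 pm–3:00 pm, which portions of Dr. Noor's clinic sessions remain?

5:05 am–5:21 am is untouched.
6:53 am–10:02 am with B removed leaves 6:53 am–7:30 am, 7:53 am–10:02 am.
10:31 am–1:40 pm with B removed leaves 10:31 am–12:19 pm.
4:30 pm–5:36 pm is untouched.

5:05 am–5:21 am, 6:53 am–7:30 am, 7:53 am–10:02 am, 10:31 am–12:19 pm, 4:30 pm–5:36 pm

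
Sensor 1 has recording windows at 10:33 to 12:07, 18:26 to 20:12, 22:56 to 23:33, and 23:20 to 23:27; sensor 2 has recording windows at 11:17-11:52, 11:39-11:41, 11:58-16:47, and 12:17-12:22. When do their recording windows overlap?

11:17–11:52, 11:58–12:07

Merge the first list: 10:33–12:07, 18:26–20:12, 22:56–23:33.
Merge the second list: 11:17–11:52, 11:58–16:47.
10:33–12:07 ∩ B → 11:17–11:52, 11:58–12:07.
18:26–20:12 meets no B interval.
22:56–23:33 meets no B interval.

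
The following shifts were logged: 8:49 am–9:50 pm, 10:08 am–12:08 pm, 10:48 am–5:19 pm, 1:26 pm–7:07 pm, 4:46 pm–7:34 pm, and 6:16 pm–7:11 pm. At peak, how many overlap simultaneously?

4

Sweep endpoints in order; track running count of active intervals.
Peak of 4 reached at 4:46 pm.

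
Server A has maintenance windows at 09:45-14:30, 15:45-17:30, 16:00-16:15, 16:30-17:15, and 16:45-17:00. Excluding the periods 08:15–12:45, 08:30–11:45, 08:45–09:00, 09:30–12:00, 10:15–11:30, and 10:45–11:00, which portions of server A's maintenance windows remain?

A, merged: 09:45–14:30, 15:45–17:30.
B, merged: 08:15–12:45.
09:45–14:30 minus B → 12:45–14:30.
15:45–17:30: no B overlap → unchanged.

12:45–14:30, 15:45–17:30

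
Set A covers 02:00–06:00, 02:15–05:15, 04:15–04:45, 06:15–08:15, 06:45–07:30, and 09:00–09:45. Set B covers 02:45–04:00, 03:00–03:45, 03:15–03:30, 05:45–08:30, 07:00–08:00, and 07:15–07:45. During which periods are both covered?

02:45-04:00, 05:45-06:00, 06:15-08:15

First set merges to 02:00-06:00, 06:15-08:15, 09:00-09:45.
Second set merges to 02:45-04:00, 05:45-08:30.
02:00-06:00 meets the second set on 02:45-04:00, 05:45-06:00.
06:15-08:15 meets the second set on 06:15-08:15.
09:00-09:45: no overlap with the second set.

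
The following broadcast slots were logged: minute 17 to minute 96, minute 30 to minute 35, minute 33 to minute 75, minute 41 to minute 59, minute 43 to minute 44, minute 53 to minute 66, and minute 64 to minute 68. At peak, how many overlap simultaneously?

At minute 43, 4 of the intervals are simultaneously active.
No point has more.

4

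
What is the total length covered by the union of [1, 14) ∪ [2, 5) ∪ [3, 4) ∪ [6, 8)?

Merged: [1, 14).
Length: 13.

13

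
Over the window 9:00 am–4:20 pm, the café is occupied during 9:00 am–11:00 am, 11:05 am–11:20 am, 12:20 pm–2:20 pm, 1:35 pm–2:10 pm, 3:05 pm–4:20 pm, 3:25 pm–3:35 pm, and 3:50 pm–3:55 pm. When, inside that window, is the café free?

After merging, the occupied span is 9:00 am-11:00 am, 11:05 am-11:20 am, 12:20 pm-2:20 pm, 3:05 pm-4:20 pm.
Gaps within 9:00 am-4:20 pm: 11:00 am-11:05 am, 11:20 am-12:20 pm, 2:20 pm-3:05 pm.

11:00 am-11:05 am, 11:20 am-12:20 pm, 2:20 pm-3:05 pm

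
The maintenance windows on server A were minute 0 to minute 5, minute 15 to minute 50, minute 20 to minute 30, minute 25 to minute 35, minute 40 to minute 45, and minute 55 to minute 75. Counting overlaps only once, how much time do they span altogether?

Merged: minute 0 to minute 5, minute 15 to minute 50, minute 55 to minute 75.
Lengths: 5 minutes + 35 minutes + 20 minutes = 60 minutes.

60 minutes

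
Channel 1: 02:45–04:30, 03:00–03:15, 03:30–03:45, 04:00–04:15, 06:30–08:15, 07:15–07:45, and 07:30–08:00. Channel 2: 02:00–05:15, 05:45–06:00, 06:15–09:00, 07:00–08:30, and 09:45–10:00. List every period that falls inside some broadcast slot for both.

Merge the first list: 02:45–04:30, 06:30–08:15.
Merge the second list: 02:00–05:15, 05:45–06:00, 06:15–09:00, 09:45–10:00.
02:45–04:30 meets the second set on 02:45–04:30.
06:30–08:15 meets the second set on 06:30–08:15.

02:45–04:30, 06:30–08:15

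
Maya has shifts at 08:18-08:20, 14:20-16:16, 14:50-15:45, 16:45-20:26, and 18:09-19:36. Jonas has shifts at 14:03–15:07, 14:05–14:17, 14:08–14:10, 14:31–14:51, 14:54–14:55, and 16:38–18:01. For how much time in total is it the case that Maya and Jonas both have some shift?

First set merges to 08:18–08:20, 14:20–16:16, 16:45–20:26.
Second set merges to 14:03–15:07, 16:38–18:01.
A ∩ B = 14:20–15:07, 16:45–18:01.
Total: 47 min + 1 h 16 min = 2 h 3 min.

2 h 3 min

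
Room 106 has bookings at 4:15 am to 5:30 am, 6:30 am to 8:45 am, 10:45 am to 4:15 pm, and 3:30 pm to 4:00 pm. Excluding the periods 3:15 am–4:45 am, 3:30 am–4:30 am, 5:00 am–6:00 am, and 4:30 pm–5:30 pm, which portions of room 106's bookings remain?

Merge the first list: 4:15 am–5:30 am, 6:30 am–8:45 am, 10:45 am–4:15 pm.
Merge the second list: 3:15 am–4:45 am, 5:00 am–6:00 am, 4:30 pm–5:30 pm.
4:15 am–5:30 am minus B → 4:45 am–5:00 am.
6:30 am–8:45 am: no B overlap → unchanged.
10:45 am–4:15 pm: no B overlap → unchanged.

4:45 am–5:00 am, 6:30 am–8:45 am, 10:45 am–4:15 pm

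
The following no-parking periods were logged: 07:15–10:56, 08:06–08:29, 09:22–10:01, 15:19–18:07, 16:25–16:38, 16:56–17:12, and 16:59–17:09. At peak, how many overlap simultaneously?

3

Sweep endpoints in order; track running count of active intervals.
Peak of 3 reached at 16:59.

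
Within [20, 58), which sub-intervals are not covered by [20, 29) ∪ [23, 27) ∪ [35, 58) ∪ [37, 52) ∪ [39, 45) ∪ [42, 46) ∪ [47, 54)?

After merging, the occupied span is [20, 29), [35, 58).
Complement within [20, 58): [29, 35).

[29, 35)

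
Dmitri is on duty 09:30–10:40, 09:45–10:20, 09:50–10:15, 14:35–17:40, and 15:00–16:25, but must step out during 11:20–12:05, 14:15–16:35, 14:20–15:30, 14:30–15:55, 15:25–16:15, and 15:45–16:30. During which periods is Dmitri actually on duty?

09:30–10:40, 16:35–17:40

Merge the first list: 09:30–10:40, 14:35–17:40.
Merge the second list: 11:20–12:05, 14:15–16:35.
09:30–10:40: nothing removed.
14:35–17:40 \ B = 16:35–17:40.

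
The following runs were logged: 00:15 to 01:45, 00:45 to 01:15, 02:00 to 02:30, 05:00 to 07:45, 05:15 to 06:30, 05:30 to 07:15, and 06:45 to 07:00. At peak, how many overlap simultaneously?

3

Sweep endpoints in order; track running count of active intervals.
Peak of 3 reached at 05:30.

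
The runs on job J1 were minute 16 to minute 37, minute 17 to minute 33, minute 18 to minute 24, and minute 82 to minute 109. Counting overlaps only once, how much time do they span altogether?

48 minutes

Merged: minute 16 to minute 37, minute 82 to minute 109.
Lengths: 21 minutes + 27 minutes = 48 minutes.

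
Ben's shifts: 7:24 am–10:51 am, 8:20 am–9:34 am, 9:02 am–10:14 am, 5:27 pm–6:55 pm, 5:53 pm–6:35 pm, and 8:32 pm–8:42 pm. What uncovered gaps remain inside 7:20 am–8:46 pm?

7:20 am–7:24 am, 10:51 am–5:27 pm, 6:55 pm–8:32 pm, 8:42 pm–8:46 pm

After merging, the occupied span is 7:24 am–10:51 am, 5:27 pm–6:55 pm, 8:32 pm–8:42 pm.
Gaps within 7:20 am–8:46 pm: 7:20 am–7:24 am, 10:51 am–5:27 pm, 6:55 pm–8:32 pm, 8:42 pm–8:46 pm.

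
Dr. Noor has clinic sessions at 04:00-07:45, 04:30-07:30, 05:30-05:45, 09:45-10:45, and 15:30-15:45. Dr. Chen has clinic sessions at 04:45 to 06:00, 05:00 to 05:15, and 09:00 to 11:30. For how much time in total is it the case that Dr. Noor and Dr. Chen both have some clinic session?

2 h 15 min

First set merges to 04:00-07:45, 09:45-10:45, 15:30-15:45.
Second set merges to 04:45-06:00, 09:00-11:30.
A ∩ B = 04:45-06:00, 09:45-10:45.
Total: 1 h 15 min + 1 h = 2 h 15 min.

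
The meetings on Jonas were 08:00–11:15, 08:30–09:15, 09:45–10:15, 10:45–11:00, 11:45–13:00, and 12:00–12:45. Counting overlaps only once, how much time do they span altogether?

Merged: 08:00-11:15, 11:45-13:00.
Lengths: 3 h 15 min + 1 h 15 min = 4 h 30 min.

4 h 30 min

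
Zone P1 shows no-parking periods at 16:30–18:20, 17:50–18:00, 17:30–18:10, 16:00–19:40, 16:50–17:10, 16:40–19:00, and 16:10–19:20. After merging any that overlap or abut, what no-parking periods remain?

Sort by start: 16:00–19:40, 16:10–19:20, 16:30–18:20, 16:40–19:00, 16:50–17:10, 17:30–18:10, 17:50–18:00.
16:10–19:20 overlaps/touches 16:00–19:40 → extend to 16:00–19:40.
16:30–18:20 overlaps/touches 16:00–19:40 → extend to 16:00–19:40.
16:40–19:00 overlaps/touches 16:00–19:40 → extend to 16:00–19:40.
16:50–17:10 overlaps/touches 16:00–19:40 → extend to 16:00–19:40.
17:30–18:10 overlaps/touches 16:00–19:40 → extend to 16:00–19:40.
17:50–18:00 overlaps/touches 16:00–19:40 → extend to 16:00–19:40.

16:00–19:40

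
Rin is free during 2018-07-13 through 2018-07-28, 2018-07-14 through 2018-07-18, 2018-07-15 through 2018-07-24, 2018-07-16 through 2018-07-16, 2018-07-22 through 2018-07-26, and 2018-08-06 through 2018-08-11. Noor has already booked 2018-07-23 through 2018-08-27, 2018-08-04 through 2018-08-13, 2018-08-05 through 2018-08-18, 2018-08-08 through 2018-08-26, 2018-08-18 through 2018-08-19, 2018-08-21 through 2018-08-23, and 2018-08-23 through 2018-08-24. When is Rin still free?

Merge the first list: 2018-07-13 through 2018-07-28, 2018-08-06 through 2018-08-11.
Merge the second list: 2018-07-23 through 2018-08-27.
2018-07-13 through 2018-07-28 \ B = 2018-07-13 through 2018-07-22.
2018-08-06 through 2018-08-11: entirely removed.

2018-07-13 through 2018-07-22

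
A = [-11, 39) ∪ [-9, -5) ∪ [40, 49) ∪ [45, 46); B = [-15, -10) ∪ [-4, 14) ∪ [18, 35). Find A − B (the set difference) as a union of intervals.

[-10, -4) ∪ [14, 18) ∪ [35, 39) ∪ [40, 49)

First set merges to [-11, 39), [40, 49).
[-11, 39) with B removed leaves [-10, -4), [14, 18), [35, 39).
[40, 49) is untouched.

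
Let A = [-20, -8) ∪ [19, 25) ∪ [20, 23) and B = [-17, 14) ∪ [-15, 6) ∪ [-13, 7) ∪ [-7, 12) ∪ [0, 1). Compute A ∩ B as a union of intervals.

Merge the first list: [-20, -8), [19, 25).
Merge the second list: [-17, 14).
[-20, -8) overlaps B on [-17, -8).
[19, 25) falls entirely outside B.

[-17, -8)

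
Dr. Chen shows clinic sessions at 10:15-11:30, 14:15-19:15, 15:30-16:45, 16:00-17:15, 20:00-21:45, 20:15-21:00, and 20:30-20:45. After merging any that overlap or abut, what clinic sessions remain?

14:15–19:15 is disjoint → start new block.
15:30–16:45 overlaps/touches 14:15–19:15 → extend to 14:15–19:15.
16:00–17:15 overlaps/touches 14:15–19:15 → extend to 14:15–19:15.
20:00–21:45 is disjoint → start new block.
20:15–21:00 overlaps/touches 20:00–21:45 → extend to 20:00–21:45.
20:30–20:45 overlaps/touches 20:00–21:45 → extend to 20:00–21:45.

10:15–11:30, 14:15–19:15, 20:00–21:45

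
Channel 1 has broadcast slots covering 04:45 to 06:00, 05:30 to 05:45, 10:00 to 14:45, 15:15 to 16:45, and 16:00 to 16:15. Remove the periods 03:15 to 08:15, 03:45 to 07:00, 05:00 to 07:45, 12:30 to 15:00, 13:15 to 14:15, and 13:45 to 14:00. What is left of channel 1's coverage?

10:00–12:30, 15:15–16:45

Merge the first list: 04:45–06:00, 10:00–14:45, 15:15–16:45.
Merge the second list: 03:15–08:15, 12:30–15:00.
04:45–06:00 lies entirely inside B → drops out.
10:00–14:45 with B removed leaves 10:00–12:30.
15:15–16:45 is untouched.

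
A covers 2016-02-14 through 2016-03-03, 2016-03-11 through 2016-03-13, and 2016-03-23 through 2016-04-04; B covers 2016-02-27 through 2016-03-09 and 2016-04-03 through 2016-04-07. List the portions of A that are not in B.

2016-02-14 through 2016-02-26, 2016-03-11 through 2016-03-13, 2016-03-23 through 2016-04-02

2016-02-14 through 2016-03-03 minus B → 2016-02-14 through 2016-02-26.
2016-03-11 through 2016-03-13: no B overlap → unchanged.
2016-03-23 through 2016-04-04 minus B → 2016-03-23 through 2016-04-02.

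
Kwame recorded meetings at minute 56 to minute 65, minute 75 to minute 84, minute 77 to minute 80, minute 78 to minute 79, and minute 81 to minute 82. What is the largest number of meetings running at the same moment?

3

At minute 78, 3 of the intervals are simultaneously active.
No point has more.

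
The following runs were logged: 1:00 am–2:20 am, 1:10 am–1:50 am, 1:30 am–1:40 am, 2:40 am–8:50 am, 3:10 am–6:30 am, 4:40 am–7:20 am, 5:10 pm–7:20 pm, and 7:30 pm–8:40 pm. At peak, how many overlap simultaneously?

3

Walk the sorted start/end points keeping a running depth.
The depth first hits 3 at 1:30 am.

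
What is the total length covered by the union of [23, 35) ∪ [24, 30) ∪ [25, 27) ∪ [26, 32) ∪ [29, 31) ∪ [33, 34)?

12

Merged: [23, 35).
Length: 12.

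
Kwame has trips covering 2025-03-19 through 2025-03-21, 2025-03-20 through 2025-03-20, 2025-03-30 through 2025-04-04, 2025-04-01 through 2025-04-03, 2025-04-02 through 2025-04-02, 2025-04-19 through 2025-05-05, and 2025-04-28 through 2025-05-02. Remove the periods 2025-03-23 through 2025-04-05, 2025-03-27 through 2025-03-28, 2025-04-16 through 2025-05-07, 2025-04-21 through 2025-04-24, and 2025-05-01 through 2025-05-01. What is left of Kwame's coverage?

A, merged: 2025-03-19 through 2025-03-21, 2025-03-30 through 2025-04-04, 2025-04-19 through 2025-05-05.
B, merged: 2025-03-23 through 2025-04-05, 2025-04-16 through 2025-05-07.
2025-03-19 through 2025-03-21: nothing removed.
2025-03-30 through 2025-04-04: entirely removed.
2025-04-19 through 2025-05-05: entirely removed.

2025-03-19 through 2025-03-21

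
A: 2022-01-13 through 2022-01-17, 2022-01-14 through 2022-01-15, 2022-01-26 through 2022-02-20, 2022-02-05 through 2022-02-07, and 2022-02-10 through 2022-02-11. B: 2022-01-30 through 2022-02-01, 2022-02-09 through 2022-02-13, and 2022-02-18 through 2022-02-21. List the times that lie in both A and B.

2022-01-30 through 2022-02-01, 2022-02-09 through 2022-02-13, 2022-02-18 through 2022-02-20

First set merges to 2022-01-13 through 2022-01-17, 2022-01-26 through 2022-02-20.
2022-01-13 through 2022-01-17 falls entirely outside B.
2022-01-26 through 2022-02-20 overlaps B on 2022-01-30 through 2022-02-01, 2022-02-09 through 2022-02-13, 2022-02-18 through 2022-02-20.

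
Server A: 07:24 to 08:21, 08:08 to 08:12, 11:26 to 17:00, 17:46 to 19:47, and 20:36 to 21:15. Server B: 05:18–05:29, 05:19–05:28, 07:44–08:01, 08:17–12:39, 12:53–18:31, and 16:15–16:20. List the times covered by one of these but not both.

A, merged: 07:24-08:21, 11:26-17:00, 17:46-19:47, 20:36-21:15.
B, merged: 05:18-05:29, 07:44-08:01, 08:17-12:39, 12:53-18:31.
A \ B = 07:24-07:44, 08:01-08:17, 12:39-12:53, 18:31-19:47, 20:36-21:15.
B \ A = 05:18-05:29, 08:21-11:26, 17:00-17:46.
Union of the two gives the symmetric difference.

05:18-05:29, 07:24-07:44, 08:01-08:17, 08:21-11:26, 12:39-12:53, 17:00-17:46, 18:31-19:47, 20:36-21:15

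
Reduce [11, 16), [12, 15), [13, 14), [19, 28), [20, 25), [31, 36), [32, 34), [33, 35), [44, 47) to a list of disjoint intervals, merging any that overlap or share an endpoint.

[12, 15) overlaps/touches [11, 16) → extend to [11, 16).
[13, 14) overlaps/touches [11, 16) → extend to [11, 16).
[19, 28) is disjoint → start new block.
[20, 25) overlaps/touches [19, 28) → extend to [19, 28).
[31, 36) is disjoint → start new block.
[32, 34) overlaps/touches [31, 36) → extend to [31, 36).
[33, 35) overlaps/touches [31, 36) → extend to [31, 36).
[44, 47) is disjoint → start new block.

[11, 16) ∪ [19, 28) ∪ [31, 36) ∪ [44, 47)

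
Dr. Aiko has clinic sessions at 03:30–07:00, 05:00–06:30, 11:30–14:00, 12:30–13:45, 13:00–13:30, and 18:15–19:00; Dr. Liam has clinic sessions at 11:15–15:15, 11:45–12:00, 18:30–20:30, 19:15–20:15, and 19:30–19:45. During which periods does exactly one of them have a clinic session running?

A, merged: 03:30–07:00, 11:30–14:00, 18:15–19:00.
B, merged: 11:15–15:15, 18:30–20:30.
A \ B = 03:30–07:00, 18:15–18:30.
B \ A = 11:15–11:30, 14:00–15:15, 19:00–20:30.
Union of the two gives the symmetric difference.

03:30–07:00, 11:15–11:30, 14:00–15:15, 18:15–18:30, 19:00–20:30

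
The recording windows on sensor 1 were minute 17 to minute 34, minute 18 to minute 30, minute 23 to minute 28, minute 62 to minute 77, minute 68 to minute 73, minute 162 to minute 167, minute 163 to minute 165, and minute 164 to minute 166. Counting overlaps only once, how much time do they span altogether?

Merged: minute 17 to minute 34, minute 62 to minute 77, minute 162 to minute 167.
Lengths: 17 minutes + 15 minutes + 5 minutes = 37 minutes.

37 minutes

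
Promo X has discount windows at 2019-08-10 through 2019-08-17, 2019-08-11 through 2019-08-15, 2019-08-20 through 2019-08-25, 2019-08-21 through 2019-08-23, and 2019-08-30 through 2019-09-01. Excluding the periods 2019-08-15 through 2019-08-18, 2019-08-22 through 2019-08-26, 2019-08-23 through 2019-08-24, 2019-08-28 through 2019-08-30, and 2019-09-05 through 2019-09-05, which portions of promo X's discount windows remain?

2019-08-10 through 2019-08-14, 2019-08-20 through 2019-08-21, 2019-08-31 through 2019-09-01

First set merges to 2019-08-10 through 2019-08-17, 2019-08-20 through 2019-08-25, 2019-08-30 through 2019-09-01.
Second set merges to 2019-08-15 through 2019-08-18, 2019-08-22 through 2019-08-26, 2019-08-28 through 2019-08-30, 2019-09-05 through 2019-09-05.
2019-08-10 through 2019-08-17 minus B → 2019-08-10 through 2019-08-14.
2019-08-20 through 2019-08-25 minus B → 2019-08-20 through 2019-08-21.
2019-08-30 through 2019-09-01 minus B → 2019-08-31 through 2019-09-01.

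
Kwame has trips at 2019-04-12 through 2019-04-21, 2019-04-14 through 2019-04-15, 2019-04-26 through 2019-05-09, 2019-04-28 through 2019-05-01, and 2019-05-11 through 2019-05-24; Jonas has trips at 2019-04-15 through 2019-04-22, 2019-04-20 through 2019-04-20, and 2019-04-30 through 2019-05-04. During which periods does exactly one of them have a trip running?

First set merges to 2019-04-12 through 2019-04-21, 2019-04-26 through 2019-05-09, 2019-05-11 through 2019-05-24.
Second set merges to 2019-04-15 through 2019-04-22, 2019-04-30 through 2019-05-04.
A but not B: 2019-04-12 through 2019-04-14, 2019-04-26 through 2019-04-29, 2019-05-05 through 2019-05-09, 2019-05-11 through 2019-05-24.
B but not A: 2019-04-22 through 2019-04-22.
Combining gives A △ B.

2019-04-12 through 2019-04-14, 2019-04-22 through 2019-04-22, 2019-04-26 through 2019-04-29, 2019-05-05 through 2019-05-09, 2019-05-11 through 2019-05-24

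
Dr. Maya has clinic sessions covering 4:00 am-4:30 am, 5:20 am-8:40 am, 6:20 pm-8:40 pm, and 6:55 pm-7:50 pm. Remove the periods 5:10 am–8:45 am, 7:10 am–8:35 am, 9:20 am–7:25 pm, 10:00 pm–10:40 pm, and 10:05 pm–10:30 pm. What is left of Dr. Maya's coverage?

4:00 am–4:30 am, 7:25 pm–8:40 pm

First set merges to 4:00 am–4:30 am, 5:20 am–8:40 am, 6:20 pm–8:40 pm.
Second set merges to 5:10 am–8:45 am, 9:20 am–7:25 pm, 10:00 pm–10:40 pm.
4:00 am–4:30 am: no B overlap → unchanged.
5:20 am–8:40 am: fully covered by B → removed.
6:20 pm–8:40 pm minus B → 7:25 pm–8:40 pm.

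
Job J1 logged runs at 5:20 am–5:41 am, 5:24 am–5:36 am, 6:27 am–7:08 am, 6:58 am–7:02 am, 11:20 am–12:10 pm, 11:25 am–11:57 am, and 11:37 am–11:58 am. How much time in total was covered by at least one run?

1 h 52 min

Merged: 5:20 am–5:41 am, 6:27 am–7:08 am, 11:20 am–12:10 pm.
Lengths: 21 min + 41 min + 50 min = 1 h 52 min.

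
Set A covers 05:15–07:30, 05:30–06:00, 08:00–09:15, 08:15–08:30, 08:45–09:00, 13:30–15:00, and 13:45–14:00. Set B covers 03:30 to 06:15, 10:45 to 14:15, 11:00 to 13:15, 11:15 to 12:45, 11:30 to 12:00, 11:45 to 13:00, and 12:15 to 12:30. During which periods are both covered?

Merge the first list: 05:15-07:30, 08:00-09:15, 13:30-15:00.
Merge the second list: 03:30-06:15, 10:45-14:15.
05:15-07:30 ∩ B → 05:15-06:15.
08:00-09:15 meets no B interval.
13:30-15:00 ∩ B → 13:30-14:15.

05:15-06:15, 13:30-14:15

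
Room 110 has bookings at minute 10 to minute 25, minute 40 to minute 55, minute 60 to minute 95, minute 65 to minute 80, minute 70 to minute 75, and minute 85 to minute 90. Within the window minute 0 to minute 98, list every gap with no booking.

After merging, the occupied span is minute 10 to minute 25, minute 40 to minute 55, minute 60 to minute 95.
Complement within minute 0 to minute 98: minute 0 to minute 10, minute 25 to minute 40, minute 55 to minute 60, minute 95 to minute 98.

minute 0 to minute 10, minute 25 to minute 40, minute 55 to minute 60, minute 95 to minute 98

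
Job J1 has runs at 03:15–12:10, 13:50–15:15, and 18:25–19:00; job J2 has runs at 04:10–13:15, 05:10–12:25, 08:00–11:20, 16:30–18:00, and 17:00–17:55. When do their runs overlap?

04:10–12:10

Merge the second list: 04:10–13:15, 16:30–18:00.
03:15–12:10 overlaps B on 04:10–12:10.
13:50–15:15 falls entirely outside B.
18:25–19:00 falls entirely outside B.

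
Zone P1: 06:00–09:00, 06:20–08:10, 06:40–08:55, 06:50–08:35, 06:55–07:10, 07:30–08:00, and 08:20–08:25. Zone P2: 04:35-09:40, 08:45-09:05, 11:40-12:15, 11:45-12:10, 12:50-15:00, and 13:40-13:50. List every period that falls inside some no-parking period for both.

06:00–09:00

A, merged: 06:00–09:00.
B, merged: 04:35–09:40, 11:40–12:15, 12:50–15:00.
06:00–09:00 overlaps B on 06:00–09:00.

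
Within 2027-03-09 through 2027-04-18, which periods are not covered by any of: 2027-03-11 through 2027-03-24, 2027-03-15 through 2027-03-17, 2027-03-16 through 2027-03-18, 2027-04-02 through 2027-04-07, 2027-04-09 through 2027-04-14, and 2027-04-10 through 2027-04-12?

2027-03-09 through 2027-03-10, 2027-03-25 through 2027-04-01, 2027-04-08 through 2027-04-08, 2027-04-15 through 2027-04-18

Covered (merged): 2027-03-11 through 2027-03-24, 2027-04-02 through 2027-04-07, 2027-04-09 through 2027-04-14.
Uncovered inside 2027-03-09 through 2027-04-18: 2027-03-09 through 2027-03-10, 2027-03-25 through 2027-04-01, 2027-04-08 through 2027-04-08, 2027-04-15 through 2027-04-18.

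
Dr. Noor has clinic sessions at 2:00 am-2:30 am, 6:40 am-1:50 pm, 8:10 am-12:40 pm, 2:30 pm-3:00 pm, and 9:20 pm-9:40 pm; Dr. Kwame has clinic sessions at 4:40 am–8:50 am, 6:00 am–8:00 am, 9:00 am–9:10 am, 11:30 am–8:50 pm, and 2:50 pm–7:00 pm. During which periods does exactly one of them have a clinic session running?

2:00 am–2:30 am, 4:40 am–6:40 am, 8:50 am–9:00 am, 9:10 am–11:30 am, 1:50 pm–2:30 pm, 3:00 pm–8:50 pm, 9:20 pm–9:40 pm

Merge the first list: 2:00 am–2:30 am, 6:40 am–1:50 pm, 2:30 pm–3:00 pm, 9:20 pm–9:40 pm.
Merge the second list: 4:40 am–8:50 am, 9:00 am–9:10 am, 11:30 am–8:50 pm.
A \ B = 2:00 am–2:30 am, 8:50 am–9:00 am, 9:10 am–11:30 am, 9:20 pm–9:40 pm.
B \ A = 4:40 am–6:40 am, 1:50 pm–2:30 pm, 3:00 pm–8:50 pm.
Union of the two gives the symmetric difference.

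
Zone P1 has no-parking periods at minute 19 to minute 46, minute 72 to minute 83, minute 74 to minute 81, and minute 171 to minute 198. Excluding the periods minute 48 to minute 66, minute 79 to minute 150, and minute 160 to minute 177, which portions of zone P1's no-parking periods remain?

Merge the first list: minute 19 to minute 46, minute 72 to minute 83, minute 171 to minute 198.
minute 19 to minute 46: nothing removed.
minute 72 to minute 83 \ B = minute 72 to minute 79.
minute 171 to minute 198 \ B = minute 177 to minute 198.

minute 19 to minute 46, minute 72 to minute 79, minute 177 to minute 198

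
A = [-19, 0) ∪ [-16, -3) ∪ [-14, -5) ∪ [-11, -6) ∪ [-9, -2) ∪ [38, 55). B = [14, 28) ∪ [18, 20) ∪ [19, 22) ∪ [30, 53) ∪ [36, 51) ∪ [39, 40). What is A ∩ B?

[38, 53)

First set merges to [-19, 0), [38, 55).
Second set merges to [14, 28), [30, 53).
[-19, 0) falls entirely outside B.
[38, 55) overlaps B on [38, 53).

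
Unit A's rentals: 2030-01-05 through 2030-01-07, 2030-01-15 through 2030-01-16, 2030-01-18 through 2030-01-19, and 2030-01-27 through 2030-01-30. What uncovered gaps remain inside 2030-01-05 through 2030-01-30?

2030-01-08 through 2030-01-14, 2030-01-17 through 2030-01-17, 2030-01-20 through 2030-01-26

The merged coverage is 2030-01-05 through 2030-01-07, 2030-01-15 through 2030-01-16, 2030-01-18 through 2030-01-19, 2030-01-27 through 2030-01-30.
Complement within 2030-01-05 through 2030-01-30: 2030-01-08 through 2030-01-14, 2030-01-17 through 2030-01-17, 2030-01-20 through 2030-01-26.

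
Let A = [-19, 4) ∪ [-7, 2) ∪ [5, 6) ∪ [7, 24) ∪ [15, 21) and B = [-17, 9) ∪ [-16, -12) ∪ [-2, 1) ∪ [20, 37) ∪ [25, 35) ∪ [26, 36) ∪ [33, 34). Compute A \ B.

[-19, -17) ∪ [9, 20)

A, merged: [-19, 4), [5, 6), [7, 24).
B, merged: [-17, 9), [20, 37).
[-19, 4) \ B = [-19, -17).
[5, 6): entirely removed.
[7, 24) \ B = [9, 20).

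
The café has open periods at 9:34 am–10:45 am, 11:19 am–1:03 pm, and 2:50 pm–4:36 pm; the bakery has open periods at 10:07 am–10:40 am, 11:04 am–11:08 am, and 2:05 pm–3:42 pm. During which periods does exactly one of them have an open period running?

9:34 am–10:07 am, 10:40 am–10:45 am, 11:04 am–11:08 am, 11:19 am–1:03 pm, 2:05 pm–2:50 pm, 3:42 pm–4:36 pm

A \ B = 9:34 am–10:07 am, 10:40 am–10:45 am, 11:19 am–1:03 pm, 3:42 pm–4:36 pm.
B \ A = 11:04 am–11:08 am, 2:05 pm–2:50 pm.
Union of the two gives the symmetric difference.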